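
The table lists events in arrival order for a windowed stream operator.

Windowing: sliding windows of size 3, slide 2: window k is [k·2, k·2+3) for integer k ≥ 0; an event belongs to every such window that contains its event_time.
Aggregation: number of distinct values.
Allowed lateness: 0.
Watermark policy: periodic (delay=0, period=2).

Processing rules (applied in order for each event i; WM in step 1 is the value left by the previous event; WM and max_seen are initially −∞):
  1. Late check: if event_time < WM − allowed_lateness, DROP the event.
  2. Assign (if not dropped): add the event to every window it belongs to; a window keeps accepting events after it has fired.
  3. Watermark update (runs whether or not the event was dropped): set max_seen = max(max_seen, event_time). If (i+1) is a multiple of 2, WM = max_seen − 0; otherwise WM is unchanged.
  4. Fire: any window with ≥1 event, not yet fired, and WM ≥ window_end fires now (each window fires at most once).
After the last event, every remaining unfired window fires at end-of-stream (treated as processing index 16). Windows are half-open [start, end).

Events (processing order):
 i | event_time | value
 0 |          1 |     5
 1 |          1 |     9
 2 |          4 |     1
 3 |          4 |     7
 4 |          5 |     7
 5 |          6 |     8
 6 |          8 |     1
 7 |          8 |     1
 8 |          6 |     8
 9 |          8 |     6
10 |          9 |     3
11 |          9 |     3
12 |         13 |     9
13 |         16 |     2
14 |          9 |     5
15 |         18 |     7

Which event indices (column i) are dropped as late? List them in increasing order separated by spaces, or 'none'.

8 14

i=0 t=1 v=5: → [0,3); WM=−∞
i=1 t=1 v=9: → [0,3); WM=1
i=2 t=4 v=1: → [4,7),[2,5); WM=1
i=3 t=4 v=7: → [4,7),[2,5); WM=4; [0,3) fires=2
i=4 t=5 v=7: → [4,7); WM=4
i=5 t=6 v=8: → [6,9),[4,7); WM=6; [2,5) fires=2
i=6 t=8 v=1: → [8,11),[6,9); WM=6
i=7 t=8 v=1: → [8,11),[6,9); WM=8; [4,7) fires=3
i=8 t=6 v=8: DROP (t<8-0); WM=8
i=9 t=8 v=6: → [8,11),[6,9); WM=8
i=10 t=9 v=3: → [8,11); WM=8
i=11 t=9 v=3: → [8,11); WM=9; [6,9) fires=3
i=12 t=13 v=9: → [12,15); WM=9
i=13 t=16 v=2: → [16,19),[14,17); WM=16; [8,11) fires=3 [12,15) fires=1
i=14 t=9 v=5: DROP (t<16-0); WM=16
i=15 t=18 v=7: → [18,21),[16,19); WM=18; [14,17) fires=1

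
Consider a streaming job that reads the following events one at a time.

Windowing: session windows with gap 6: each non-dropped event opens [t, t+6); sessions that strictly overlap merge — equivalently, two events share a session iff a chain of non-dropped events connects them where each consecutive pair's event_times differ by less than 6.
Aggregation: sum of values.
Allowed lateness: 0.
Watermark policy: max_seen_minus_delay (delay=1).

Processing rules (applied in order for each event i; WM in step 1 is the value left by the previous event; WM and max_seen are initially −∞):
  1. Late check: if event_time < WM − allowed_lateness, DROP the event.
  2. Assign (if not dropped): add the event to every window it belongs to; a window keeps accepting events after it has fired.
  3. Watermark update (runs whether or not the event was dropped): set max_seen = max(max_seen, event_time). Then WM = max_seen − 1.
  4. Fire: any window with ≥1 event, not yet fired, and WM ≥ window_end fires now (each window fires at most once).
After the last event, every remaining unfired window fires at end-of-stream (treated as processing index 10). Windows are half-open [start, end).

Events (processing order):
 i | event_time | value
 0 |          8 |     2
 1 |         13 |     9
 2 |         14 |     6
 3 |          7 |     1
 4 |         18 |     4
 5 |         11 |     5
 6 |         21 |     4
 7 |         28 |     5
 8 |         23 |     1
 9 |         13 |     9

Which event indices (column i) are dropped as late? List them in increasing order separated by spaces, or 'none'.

3 5 8 9

i=0 t=8 v=2: → [8,14); WM=7
i=1 t=13 v=9: → [8,19); WM=12
i=2 t=14 v=6: → [8,20); WM=13
i=3 t=7 v=1: DROP (t<13-0); WM=13
i=4 t=18 v=4: → [8,24); WM=17
i=5 t=11 v=5: DROP (t<17-0); WM=17
i=6 t=21 v=4: → [8,27); WM=20
i=7 t=28 v=5: → [28,34); WM=27
i=8 t=23 v=1: DROP (t<27-0); WM=27
i=9 t=13 v=9: DROP (t<27-0); WM=27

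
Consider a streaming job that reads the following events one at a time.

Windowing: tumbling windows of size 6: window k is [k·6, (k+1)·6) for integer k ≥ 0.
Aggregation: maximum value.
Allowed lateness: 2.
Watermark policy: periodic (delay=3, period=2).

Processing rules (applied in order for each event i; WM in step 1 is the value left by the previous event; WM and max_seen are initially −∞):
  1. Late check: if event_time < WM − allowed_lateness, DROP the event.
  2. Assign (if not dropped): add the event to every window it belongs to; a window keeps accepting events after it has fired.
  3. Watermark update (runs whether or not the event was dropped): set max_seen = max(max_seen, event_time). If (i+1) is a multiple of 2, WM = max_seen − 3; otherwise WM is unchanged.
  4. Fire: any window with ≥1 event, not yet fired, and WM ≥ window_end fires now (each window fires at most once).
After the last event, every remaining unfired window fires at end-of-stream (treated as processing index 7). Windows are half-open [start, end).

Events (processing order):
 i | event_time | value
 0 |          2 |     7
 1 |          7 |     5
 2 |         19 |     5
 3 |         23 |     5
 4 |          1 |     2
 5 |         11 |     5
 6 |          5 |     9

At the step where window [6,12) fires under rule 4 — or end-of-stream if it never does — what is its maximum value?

i=0 t=2 v=7: → [0,6); WM=−∞
i=1 t=7 v=5: → [6,12); WM=4
i=2 t=19 v=5: → [18,24); WM=4
i=3 t=23 v=5: → [18,24); WM=20; [0,6) fires=7 [6,12) fires=5
i=4 t=1 v=2: DROP (t<20-2); WM=20
i=5 t=11 v=5: DROP (t<20-2); WM=20
i=6 t=5 v=9: DROP (t<20-2); WM=20

5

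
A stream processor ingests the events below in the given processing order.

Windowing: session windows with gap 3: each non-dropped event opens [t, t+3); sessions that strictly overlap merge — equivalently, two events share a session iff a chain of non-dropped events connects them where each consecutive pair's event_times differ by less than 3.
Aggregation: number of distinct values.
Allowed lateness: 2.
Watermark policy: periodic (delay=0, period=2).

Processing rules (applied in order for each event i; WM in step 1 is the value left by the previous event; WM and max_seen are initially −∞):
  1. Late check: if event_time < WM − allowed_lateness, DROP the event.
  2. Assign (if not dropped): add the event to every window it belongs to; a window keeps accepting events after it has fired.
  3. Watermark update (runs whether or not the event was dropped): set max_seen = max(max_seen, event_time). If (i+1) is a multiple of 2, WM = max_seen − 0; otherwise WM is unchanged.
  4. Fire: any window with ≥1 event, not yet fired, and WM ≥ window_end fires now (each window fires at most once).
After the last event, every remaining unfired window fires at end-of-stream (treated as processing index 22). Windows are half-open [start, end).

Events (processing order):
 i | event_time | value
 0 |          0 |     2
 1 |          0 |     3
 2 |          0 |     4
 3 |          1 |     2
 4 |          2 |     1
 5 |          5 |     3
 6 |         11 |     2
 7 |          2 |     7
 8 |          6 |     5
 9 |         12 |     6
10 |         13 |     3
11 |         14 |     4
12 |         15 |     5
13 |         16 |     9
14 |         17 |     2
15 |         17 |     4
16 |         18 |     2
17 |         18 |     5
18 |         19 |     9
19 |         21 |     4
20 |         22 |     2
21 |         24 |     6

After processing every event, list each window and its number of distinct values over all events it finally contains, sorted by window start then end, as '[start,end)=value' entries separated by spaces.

[0,5)=4 [5,8)=1 [11,27)=6

i=0 t=0 v=2: → [0,3); WM=−∞
i=1 t=0 v=3: → [0,3); WM=0
i=2 t=0 v=4: → [0,3); WM=0
i=3 t=1 v=2: → [0,4); WM=1
i=4 t=2 v=1: → [0,5); WM=1
i=5 t=5 v=3: → [5,8); WM=5
i=6 t=11 v=2: → [11,14); WM=5
i=7 t=2 v=7: DROP (t<5-2); WM=11
i=8 t=6 v=5: DROP (t<11-2); WM=11
i=9 t=12 v=6: → [11,15); WM=12
i=10 t=13 v=3: → [11,16); WM=12
i=11 t=14 v=4: → [11,17); WM=14
i=12 t=15 v=5: → [11,18); WM=14
i=13 t=16 v=9: → [11,19); WM=16
i=14 t=17 v=2: → [11,20); WM=16
i=15 t=17 v=4: → [11,20); WM=17
i=16 t=18 v=2: → [11,21); WM=17
i=17 t=18 v=5: → [11,21); WM=18
i=18 t=19 v=9: → [11,22); WM=18
i=19 t=21 v=4: → [11,24); WM=21
i=20 t=22 v=2: → [11,25); WM=21
i=21 t=24 v=6: → [11,27); WM=24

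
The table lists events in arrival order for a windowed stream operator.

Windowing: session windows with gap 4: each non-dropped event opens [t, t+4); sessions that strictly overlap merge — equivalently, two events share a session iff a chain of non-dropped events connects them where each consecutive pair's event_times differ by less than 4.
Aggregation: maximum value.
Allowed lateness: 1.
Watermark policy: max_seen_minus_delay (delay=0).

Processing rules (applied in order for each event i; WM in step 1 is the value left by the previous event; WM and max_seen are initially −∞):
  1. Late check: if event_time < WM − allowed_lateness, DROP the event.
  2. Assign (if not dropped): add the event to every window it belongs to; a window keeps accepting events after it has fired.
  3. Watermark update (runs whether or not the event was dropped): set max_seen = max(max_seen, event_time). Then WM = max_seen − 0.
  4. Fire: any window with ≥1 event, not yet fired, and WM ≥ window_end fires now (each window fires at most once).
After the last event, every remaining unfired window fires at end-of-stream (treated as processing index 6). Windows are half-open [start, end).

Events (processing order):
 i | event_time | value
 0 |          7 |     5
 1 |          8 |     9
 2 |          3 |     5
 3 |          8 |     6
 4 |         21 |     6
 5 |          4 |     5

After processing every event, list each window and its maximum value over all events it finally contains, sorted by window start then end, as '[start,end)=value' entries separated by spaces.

[7,12)=9 [21,25)=6

i=0 t=7 v=5: → [7,11); WM=7
i=1 t=8 v=9: → [7,12); WM=8
i=2 t=3 v=5: DROP (t<8-1); WM=8
i=3 t=8 v=6: → [7,12); WM=8
i=4 t=21 v=6: → [21,25); WM=21
i=5 t=4 v=5: DROP (t<21-1); WM=21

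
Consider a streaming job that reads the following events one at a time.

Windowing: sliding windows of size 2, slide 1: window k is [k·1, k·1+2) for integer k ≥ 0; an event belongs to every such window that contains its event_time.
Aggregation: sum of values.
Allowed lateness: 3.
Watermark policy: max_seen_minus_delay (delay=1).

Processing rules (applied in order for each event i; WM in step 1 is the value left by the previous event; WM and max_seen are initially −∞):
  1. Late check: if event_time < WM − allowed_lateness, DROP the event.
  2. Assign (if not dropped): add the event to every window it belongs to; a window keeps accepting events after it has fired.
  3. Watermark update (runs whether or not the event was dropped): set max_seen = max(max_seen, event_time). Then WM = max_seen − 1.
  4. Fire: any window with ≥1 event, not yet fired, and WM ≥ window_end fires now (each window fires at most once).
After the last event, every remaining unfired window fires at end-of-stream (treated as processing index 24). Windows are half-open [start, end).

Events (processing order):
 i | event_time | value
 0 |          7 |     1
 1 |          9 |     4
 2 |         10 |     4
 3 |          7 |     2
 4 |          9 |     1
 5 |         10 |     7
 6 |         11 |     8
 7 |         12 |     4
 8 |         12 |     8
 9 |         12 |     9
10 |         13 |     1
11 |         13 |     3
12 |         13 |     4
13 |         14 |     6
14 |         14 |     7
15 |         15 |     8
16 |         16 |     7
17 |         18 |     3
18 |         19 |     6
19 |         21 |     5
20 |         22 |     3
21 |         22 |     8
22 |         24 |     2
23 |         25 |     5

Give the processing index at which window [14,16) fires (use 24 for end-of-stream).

i=0 t=7 v=1: → [7,9),[6,8); WM=6
i=1 t=9 v=4: → [9,11),[8,10); WM=8; [6,8) fires=1
i=2 t=10 v=4: → [10,12),[9,11); WM=9; [7,9) fires=1
i=3 t=7 v=2: → [7,9),[6,8); WM=9
i=4 t=9 v=1: → [9,11),[8,10); WM=9
i=5 t=10 v=7: → [10,12),[9,11); WM=9
i=6 t=11 v=8: → [11,13),[10,12); WM=10; [8,10) fires=5
i=7 t=12 v=4: → [12,14),[11,13); WM=11; [9,11) fires=16
i=8 t=12 v=8: → [12,14),[11,13); WM=11
i=9 t=12 v=9: → [12,14),[11,13); WM=11
i=10 t=13 v=1: → [13,15),[12,14); WM=12; [10,12) fires=19
i=11 t=13 v=3: → [13,15),[12,14); WM=12
i=12 t=13 v=4: → [13,15),[12,14); WM=12
i=13 t=14 v=6: → [14,16),[13,15); WM=13; [11,13) fires=29
i=14 t=14 v=7: → [14,16),[13,15); WM=13
i=15 t=15 v=8: → [15,17),[14,16); WM=14; [12,14) fires=29
i=16 t=16 v=7: → [16,18),[15,17); WM=15; [13,15) fires=21
i=17 t=18 v=3: → [18,20),[17,19); WM=17; [14,16) fires=21 [15,17) fires=15
i=18 t=19 v=6: → [19,21),[18,20); WM=18; [16,18) fires=7
i=19 t=21 v=5: → [21,23),[20,22); WM=20; [17,19) fires=3 [18,20) fires=9
i=20 t=22 v=3: → [22,24),[21,23); WM=21; [19,21) fires=6
i=21 t=22 v=8: → [22,24),[21,23); WM=21
i=22 t=24 v=2: → [24,26),[23,25); WM=23; [20,22) fires=5 [21,23) fires=16
i=23 t=25 v=5: → [25,27),[24,26); WM=24; [22,24) fires=11

17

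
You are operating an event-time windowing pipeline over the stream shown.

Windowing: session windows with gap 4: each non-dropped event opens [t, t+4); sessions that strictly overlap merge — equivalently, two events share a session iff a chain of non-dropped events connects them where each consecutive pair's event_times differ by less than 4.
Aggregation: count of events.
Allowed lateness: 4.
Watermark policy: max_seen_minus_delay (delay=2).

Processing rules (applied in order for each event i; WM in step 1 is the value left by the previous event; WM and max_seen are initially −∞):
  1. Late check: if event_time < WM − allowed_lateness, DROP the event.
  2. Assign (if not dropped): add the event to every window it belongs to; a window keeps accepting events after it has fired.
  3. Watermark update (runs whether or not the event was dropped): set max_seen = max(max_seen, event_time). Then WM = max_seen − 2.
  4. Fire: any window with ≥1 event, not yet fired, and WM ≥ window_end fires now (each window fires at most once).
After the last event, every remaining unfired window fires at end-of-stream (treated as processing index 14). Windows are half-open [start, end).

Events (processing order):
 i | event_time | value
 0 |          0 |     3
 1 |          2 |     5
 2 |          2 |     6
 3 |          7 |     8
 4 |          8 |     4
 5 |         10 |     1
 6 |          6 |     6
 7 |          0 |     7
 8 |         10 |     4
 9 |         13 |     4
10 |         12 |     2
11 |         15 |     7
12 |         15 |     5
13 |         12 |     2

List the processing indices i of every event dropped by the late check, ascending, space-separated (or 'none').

i=0 t=0 v=3: → [0,4); WM=-2
i=1 t=2 v=5: → [0,6); WM=0
i=2 t=2 v=6: → [0,6); WM=0
i=3 t=7 v=8: → [7,11); WM=5
i=4 t=8 v=4: → [7,12); WM=6
i=5 t=10 v=1: → [7,14); WM=8
i=6 t=6 v=6: → [6,14); WM=8
i=7 t=0 v=7: DROP (t<8-4); WM=8
i=8 t=10 v=4: → [6,14); WM=8
i=9 t=13 v=4: → [6,17); WM=11
i=10 t=12 v=2: → [6,17); WM=11
i=11 t=15 v=7: → [6,19); WM=13
i=12 t=15 v=5: → [6,19); WM=13
i=13 t=12 v=2: → [6,19); WM=13

7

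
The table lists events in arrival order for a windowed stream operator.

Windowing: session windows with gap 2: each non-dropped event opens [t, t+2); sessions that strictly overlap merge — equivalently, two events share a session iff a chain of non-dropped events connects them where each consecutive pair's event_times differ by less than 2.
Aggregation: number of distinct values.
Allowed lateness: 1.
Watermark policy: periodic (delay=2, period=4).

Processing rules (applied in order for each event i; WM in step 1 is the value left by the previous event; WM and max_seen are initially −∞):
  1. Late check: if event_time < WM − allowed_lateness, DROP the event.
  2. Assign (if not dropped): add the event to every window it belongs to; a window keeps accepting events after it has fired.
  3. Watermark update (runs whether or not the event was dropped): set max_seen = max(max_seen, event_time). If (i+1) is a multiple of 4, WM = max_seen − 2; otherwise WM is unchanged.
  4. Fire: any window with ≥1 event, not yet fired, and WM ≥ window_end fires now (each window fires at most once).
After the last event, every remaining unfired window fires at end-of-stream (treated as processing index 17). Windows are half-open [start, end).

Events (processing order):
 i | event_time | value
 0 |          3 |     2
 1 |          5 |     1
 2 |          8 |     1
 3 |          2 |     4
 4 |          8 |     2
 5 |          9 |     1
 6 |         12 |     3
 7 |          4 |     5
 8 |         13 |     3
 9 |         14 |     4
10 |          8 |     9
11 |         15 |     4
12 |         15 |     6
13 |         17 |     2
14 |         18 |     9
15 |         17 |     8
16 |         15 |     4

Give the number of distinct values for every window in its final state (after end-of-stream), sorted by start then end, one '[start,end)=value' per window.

[2,5)=2 [5,7)=1 [8,11)=2 [12,17)=3 [17,20)=3

i=0 t=3 v=2: → [3,5); WM=−∞
i=1 t=5 v=1: → [5,7); WM=−∞
i=2 t=8 v=1: → [8,10); WM=−∞
i=3 t=2 v=4: → [2,5); WM=6
i=4 t=8 v=2: → [8,10); WM=6
i=5 t=9 v=1: → [8,11); WM=6
i=6 t=12 v=3: → [12,14); WM=6
i=7 t=4 v=5: DROP (t<6-1); WM=10
i=8 t=13 v=3: → [12,15); WM=10
i=9 t=14 v=4: → [12,16); WM=10
i=10 t=8 v=9: DROP (t<10-1); WM=10
i=11 t=15 v=4: → [12,17); WM=13
i=12 t=15 v=6: → [12,17); WM=13
i=13 t=17 v=2: → [17,19); WM=13
i=14 t=18 v=9: → [17,20); WM=13
i=15 t=17 v=8: → [17,20); WM=16
i=16 t=15 v=4: → [12,17); WM=16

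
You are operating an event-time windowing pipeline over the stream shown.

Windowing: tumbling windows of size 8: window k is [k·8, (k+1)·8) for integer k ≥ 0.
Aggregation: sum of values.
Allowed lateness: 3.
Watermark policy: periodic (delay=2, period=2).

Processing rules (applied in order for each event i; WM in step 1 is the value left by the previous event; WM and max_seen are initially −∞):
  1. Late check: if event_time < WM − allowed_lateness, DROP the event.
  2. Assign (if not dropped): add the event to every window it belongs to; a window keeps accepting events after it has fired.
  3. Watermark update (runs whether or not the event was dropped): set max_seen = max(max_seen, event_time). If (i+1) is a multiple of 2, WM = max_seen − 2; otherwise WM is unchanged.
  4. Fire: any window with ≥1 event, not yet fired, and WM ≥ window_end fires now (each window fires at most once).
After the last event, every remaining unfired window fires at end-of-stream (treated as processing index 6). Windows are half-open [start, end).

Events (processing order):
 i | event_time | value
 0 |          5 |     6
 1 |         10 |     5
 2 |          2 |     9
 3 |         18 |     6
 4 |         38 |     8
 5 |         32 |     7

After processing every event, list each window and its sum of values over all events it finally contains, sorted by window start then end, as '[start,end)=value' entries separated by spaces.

i=0 t=5 v=6: → [0,8); WM=−∞
i=1 t=10 v=5: → [8,16); WM=8; [0,8) fires=6
i=2 t=2 v=9: DROP (t<8-3); WM=8
i=3 t=18 v=6: → [16,24); WM=16; [8,16) fires=5
i=4 t=38 v=8: → [32,40); WM=16
i=5 t=32 v=7: → [32,40); WM=36; [16,24) fires=6

[0,8)=6 [8,16)=5 [16,24)=6 [32,40)=15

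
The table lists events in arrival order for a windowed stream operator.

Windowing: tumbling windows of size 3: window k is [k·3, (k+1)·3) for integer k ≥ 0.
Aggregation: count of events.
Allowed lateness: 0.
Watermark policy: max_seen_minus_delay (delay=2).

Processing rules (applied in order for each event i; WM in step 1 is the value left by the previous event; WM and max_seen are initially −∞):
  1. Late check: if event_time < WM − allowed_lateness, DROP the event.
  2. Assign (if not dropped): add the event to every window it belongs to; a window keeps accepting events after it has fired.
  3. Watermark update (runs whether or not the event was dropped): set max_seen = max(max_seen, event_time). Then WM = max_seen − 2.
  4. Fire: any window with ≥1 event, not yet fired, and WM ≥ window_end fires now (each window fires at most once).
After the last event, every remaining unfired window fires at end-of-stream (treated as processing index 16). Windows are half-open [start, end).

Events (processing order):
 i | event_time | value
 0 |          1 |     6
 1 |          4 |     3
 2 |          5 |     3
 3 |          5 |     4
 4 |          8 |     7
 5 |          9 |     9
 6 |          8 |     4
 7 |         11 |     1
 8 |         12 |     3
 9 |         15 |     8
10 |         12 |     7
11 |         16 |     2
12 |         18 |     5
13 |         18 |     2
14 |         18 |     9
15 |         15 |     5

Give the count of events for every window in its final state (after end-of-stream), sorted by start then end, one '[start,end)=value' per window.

[0,3)=1 [3,6)=3 [6,9)=2 [9,12)=2 [12,15)=1 [15,18)=2 [18,21)=3

i=0 t=1 v=6: → [0,3); WM=-1
i=1 t=4 v=3: → [3,6); WM=2
i=2 t=5 v=3: → [3,6); WM=3; [0,3) fires=1
i=3 t=5 v=4: → [3,6); WM=3
i=4 t=8 v=7: → [6,9); WM=6; [3,6) fires=3
i=5 t=9 v=9: → [9,12); WM=7
i=6 t=8 v=4: → [6,9); WM=7
i=7 t=11 v=1: → [9,12); WM=9; [6,9) fires=2
i=8 t=12 v=3: → [12,15); WM=10
i=9 t=15 v=8: → [15,18); WM=13; [9,12) fires=2
i=10 t=12 v=7: DROP (t<13-0); WM=13
i=11 t=16 v=2: → [15,18); WM=14
i=12 t=18 v=5: → [18,21); WM=16; [12,15) fires=1
i=13 t=18 v=2: → [18,21); WM=16
i=14 t=18 v=9: → [18,21); WM=16
i=15 t=15 v=5: DROP (t<16-0); WM=16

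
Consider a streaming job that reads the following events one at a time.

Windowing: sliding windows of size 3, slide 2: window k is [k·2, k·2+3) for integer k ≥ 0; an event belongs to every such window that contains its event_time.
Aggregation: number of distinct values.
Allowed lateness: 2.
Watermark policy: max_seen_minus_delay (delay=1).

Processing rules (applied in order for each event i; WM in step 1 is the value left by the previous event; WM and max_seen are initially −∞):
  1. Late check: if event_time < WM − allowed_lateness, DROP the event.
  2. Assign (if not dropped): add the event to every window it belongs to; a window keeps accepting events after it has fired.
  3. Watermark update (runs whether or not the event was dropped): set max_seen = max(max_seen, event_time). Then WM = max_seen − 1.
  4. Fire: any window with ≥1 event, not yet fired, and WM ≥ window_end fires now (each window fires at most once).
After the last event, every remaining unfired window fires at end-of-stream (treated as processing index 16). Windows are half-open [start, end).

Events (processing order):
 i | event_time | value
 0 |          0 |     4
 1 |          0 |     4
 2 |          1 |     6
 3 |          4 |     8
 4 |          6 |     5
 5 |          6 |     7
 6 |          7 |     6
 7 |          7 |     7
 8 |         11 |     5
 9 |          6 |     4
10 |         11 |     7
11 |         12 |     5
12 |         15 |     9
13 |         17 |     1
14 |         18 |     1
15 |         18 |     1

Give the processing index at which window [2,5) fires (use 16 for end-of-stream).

4

i=0 t=0 v=4: → [0,3); WM=-1
i=1 t=0 v=4: → [0,3); WM=-1
i=2 t=1 v=6: → [0,3); WM=0
i=3 t=4 v=8: → [4,7),[2,5); WM=3; [0,3) fires=2
i=4 t=6 v=5: → [6,9),[4,7); WM=5; [2,5) fires=1
i=5 t=6 v=7: → [6,9),[4,7); WM=5
i=6 t=7 v=6: → [6,9); WM=6
i=7 t=7 v=7: → [6,9); WM=6
i=8 t=11 v=5: → [10,13); WM=10; [4,7) fires=3 [6,9) fires=3
i=9 t=6 v=4: DROP (t<10-2); WM=10
i=10 t=11 v=7: → [10,13); WM=10
i=11 t=12 v=5: → [12,15),[10,13); WM=11
i=12 t=15 v=9: → [14,17); WM=14; [10,13) fires=2
i=13 t=17 v=1: → [16,19); WM=16; [12,15) fires=1
i=14 t=18 v=1: → [18,21),[16,19); WM=17; [14,17) fires=1
i=15 t=18 v=1: → [18,21),[16,19); WM=17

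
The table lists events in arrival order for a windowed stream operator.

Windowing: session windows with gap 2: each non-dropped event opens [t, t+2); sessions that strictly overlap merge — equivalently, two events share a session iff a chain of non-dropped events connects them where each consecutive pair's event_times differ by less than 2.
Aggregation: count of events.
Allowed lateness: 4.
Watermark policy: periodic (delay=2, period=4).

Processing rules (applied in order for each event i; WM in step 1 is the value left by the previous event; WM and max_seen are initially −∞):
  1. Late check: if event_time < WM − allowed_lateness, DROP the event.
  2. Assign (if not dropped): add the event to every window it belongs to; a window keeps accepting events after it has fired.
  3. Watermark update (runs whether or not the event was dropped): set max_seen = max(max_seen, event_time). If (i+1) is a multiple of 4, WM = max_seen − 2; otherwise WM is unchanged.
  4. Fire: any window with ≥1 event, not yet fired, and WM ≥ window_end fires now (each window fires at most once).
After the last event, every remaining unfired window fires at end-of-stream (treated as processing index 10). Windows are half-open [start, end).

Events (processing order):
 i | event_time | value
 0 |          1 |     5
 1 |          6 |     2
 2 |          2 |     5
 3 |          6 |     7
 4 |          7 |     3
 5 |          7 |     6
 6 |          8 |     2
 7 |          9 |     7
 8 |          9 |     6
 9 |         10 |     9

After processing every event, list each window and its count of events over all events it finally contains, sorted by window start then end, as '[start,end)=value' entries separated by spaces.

[1,4)=2 [6,12)=8

i=0 t=1 v=5: → [1,3); WM=−∞
i=1 t=6 v=2: → [6,8); WM=−∞
i=2 t=2 v=5: → [1,4); WM=−∞
i=3 t=6 v=7: → [6,8); WM=4
i=4 t=7 v=3: → [6,9); WM=4
i=5 t=7 v=6: → [6,9); WM=4
i=6 t=8 v=2: → [6,10); WM=4
i=7 t=9 v=7: → [6,11); WM=7
i=8 t=9 v=6: → [6,11); WM=7
i=9 t=10 v=9: → [6,12); WM=7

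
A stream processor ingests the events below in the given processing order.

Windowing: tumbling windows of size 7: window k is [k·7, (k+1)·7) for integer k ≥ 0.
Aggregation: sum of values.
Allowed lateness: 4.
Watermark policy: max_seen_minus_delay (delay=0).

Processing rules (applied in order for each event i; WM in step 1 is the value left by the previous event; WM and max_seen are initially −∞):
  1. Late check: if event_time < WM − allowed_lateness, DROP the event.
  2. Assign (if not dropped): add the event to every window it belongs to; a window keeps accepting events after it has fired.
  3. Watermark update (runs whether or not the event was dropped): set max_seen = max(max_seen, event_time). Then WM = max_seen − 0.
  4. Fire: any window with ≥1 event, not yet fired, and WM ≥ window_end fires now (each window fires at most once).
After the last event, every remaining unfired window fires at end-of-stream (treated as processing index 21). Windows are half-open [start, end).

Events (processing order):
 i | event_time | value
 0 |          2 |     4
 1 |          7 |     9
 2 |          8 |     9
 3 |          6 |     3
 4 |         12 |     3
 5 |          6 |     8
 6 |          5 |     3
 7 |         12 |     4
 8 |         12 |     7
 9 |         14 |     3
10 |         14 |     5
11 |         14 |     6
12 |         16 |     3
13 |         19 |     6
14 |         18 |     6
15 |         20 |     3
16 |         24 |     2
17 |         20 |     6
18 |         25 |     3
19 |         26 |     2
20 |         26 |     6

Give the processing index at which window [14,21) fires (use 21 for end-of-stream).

i=0 t=2 v=4: → [0,7); WM=2
i=1 t=7 v=9: → [7,14); WM=7; [0,7) fires=4
i=2 t=8 v=9: → [7,14); WM=8
i=3 t=6 v=3: → [0,7); WM=8
i=4 t=12 v=3: → [7,14); WM=12
i=5 t=6 v=8: DROP (t<12-4); WM=12
i=6 t=5 v=3: DROP (t<12-4); WM=12
i=7 t=12 v=4: → [7,14); WM=12
i=8 t=12 v=7: → [7,14); WM=12
i=9 t=14 v=3: → [14,21); WM=14; [7,14) fires=32
i=10 t=14 v=5: → [14,21); WM=14
i=11 t=14 v=6: → [14,21); WM=14
i=12 t=16 v=3: → [14,21); WM=16
i=13 t=19 v=6: → [14,21); WM=19
i=14 t=18 v=6: → [14,21); WM=19
i=15 t=20 v=3: → [14,21); WM=20
i=16 t=24 v=2: → [21,28); WM=24; [14,21) fires=32
i=17 t=20 v=6: → [14,21); WM=24
i=18 t=25 v=3: → [21,28); WM=25
i=19 t=26 v=2: → [21,28); WM=26
i=20 t=26 v=6: → [21,28); WM=26

16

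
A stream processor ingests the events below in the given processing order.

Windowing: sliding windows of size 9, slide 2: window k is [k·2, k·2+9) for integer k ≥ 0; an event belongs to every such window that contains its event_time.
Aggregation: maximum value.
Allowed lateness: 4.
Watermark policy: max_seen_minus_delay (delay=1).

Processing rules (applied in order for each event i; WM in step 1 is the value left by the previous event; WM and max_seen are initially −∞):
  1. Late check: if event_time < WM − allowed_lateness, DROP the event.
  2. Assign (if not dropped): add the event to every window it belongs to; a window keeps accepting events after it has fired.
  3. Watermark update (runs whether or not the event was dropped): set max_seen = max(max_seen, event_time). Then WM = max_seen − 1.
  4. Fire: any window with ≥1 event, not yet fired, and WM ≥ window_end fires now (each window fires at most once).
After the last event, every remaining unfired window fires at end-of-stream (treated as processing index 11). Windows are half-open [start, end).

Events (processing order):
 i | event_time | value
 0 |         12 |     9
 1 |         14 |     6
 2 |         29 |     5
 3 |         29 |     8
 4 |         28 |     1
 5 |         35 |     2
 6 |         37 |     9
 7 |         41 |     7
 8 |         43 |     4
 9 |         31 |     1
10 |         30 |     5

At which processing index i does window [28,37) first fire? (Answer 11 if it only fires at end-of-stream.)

7

i=0 t=12 v=9: → [12,21),[10,19),[8,17),[6,15),[4,13); WM=11
i=1 t=14 v=6: → [14,23),[12,21),[10,19),[8,17),[6,15); WM=13; [4,13) fires=9
i=2 t=29 v=5: → [28,37),[26,35),[24,33),[22,31); WM=28; [6,15) fires=9 [8,17) fires=9 [10,19) fires=9 [12,21) fires=9 [14,23) fires=6
i=3 t=29 v=8: → [28,37),[26,35),[24,33),[22,31); WM=28
i=4 t=28 v=1: → [28,37),[26,35),[24,33),[22,31),[20,29); WM=28
i=5 t=35 v=2: → [34,43),[32,41),[30,39),[28,37); WM=34; [20,29) fires=1 [22,31) fires=8 [24,33) fires=8
i=6 t=37 v=9: → [36,45),[34,43),[32,41),[30,39); WM=36; [26,35) fires=8
i=7 t=41 v=7: → [40,49),[38,47),[36,45),[34,43); WM=40; [28,37) fires=8 [30,39) fires=9
i=8 t=43 v=4: → [42,51),[40,49),[38,47),[36,45); WM=42; [32,41) fires=9
i=9 t=31 v=1: DROP (t<42-4); WM=42
i=10 t=30 v=5: DROP (t<42-4); WM=42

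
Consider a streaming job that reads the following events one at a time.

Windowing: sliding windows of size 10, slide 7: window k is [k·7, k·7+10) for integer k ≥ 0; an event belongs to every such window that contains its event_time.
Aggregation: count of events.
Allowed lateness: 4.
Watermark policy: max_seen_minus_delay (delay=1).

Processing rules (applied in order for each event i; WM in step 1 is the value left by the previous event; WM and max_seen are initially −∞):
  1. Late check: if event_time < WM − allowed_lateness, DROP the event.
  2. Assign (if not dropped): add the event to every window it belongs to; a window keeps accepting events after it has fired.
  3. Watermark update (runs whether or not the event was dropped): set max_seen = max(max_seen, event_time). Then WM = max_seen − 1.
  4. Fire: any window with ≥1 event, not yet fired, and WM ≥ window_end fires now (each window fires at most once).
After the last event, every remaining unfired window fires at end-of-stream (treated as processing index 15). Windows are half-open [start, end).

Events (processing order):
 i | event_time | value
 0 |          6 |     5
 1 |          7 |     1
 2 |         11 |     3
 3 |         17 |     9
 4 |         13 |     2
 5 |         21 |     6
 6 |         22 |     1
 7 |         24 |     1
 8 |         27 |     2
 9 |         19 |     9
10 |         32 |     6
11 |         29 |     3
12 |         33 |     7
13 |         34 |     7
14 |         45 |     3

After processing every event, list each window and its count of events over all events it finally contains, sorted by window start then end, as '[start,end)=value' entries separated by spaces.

[0,10)=2 [7,17)=3 [14,24)=3 [21,31)=5 [28,38)=4 [42,52)=1

i=0 t=6 v=5: → [0,10); WM=5
i=1 t=7 v=1: → [7,17),[0,10); WM=6
i=2 t=11 v=3: → [7,17); WM=10; [0,10) fires=2
i=3 t=17 v=9: → [14,24); WM=16
i=4 t=13 v=2: → [7,17); WM=16
i=5 t=21 v=6: → [21,31),[14,24); WM=20; [7,17) fires=3
i=6 t=22 v=1: → [21,31),[14,24); WM=21
i=7 t=24 v=1: → [21,31); WM=23
i=8 t=27 v=2: → [21,31); WM=26; [14,24) fires=3
i=9 t=19 v=9: DROP (t<26-4); WM=26
i=10 t=32 v=6: → [28,38); WM=31; [21,31) fires=4
i=11 t=29 v=3: → [28,38),[21,31); WM=31
i=12 t=33 v=7: → [28,38); WM=32
i=13 t=34 v=7: → [28,38); WM=33
i=14 t=45 v=3: → [42,52); WM=44; [28,38) fires=4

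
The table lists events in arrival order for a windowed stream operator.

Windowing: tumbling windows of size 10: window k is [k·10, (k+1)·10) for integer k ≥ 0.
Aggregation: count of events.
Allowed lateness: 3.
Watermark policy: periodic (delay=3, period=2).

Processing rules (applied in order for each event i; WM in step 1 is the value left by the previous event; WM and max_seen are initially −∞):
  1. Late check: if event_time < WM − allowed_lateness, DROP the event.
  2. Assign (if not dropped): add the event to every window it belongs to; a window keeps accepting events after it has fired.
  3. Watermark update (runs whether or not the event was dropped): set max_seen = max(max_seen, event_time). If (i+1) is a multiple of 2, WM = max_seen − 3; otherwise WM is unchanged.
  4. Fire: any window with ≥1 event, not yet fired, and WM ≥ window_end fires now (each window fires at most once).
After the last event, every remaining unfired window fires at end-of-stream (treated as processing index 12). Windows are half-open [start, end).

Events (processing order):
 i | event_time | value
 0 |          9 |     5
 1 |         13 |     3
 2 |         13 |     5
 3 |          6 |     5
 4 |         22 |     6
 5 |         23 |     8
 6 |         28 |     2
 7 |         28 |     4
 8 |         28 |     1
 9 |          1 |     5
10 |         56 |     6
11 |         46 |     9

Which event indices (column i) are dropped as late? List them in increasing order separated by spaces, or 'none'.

3 9

i=0 t=9 v=5: → [0,10); WM=−∞
i=1 t=13 v=3: → [10,20); WM=10; [0,10) fires=1
i=2 t=13 v=5: → [10,20); WM=10
i=3 t=6 v=5: DROP (t<10-3); WM=10
i=4 t=22 v=6: → [20,30); WM=10
i=5 t=23 v=8: → [20,30); WM=20; [10,20) fires=2
i=6 t=28 v=2: → [20,30); WM=20
i=7 t=28 v=4: → [20,30); WM=25
i=8 t=28 v=1: → [20,30); WM=25
i=9 t=1 v=5: DROP (t<25-3); WM=25
i=10 t=56 v=6: → [50,60); WM=25
i=11 t=46 v=9: → [40,50); WM=53; [20,30) fires=5 [40,50) fires=1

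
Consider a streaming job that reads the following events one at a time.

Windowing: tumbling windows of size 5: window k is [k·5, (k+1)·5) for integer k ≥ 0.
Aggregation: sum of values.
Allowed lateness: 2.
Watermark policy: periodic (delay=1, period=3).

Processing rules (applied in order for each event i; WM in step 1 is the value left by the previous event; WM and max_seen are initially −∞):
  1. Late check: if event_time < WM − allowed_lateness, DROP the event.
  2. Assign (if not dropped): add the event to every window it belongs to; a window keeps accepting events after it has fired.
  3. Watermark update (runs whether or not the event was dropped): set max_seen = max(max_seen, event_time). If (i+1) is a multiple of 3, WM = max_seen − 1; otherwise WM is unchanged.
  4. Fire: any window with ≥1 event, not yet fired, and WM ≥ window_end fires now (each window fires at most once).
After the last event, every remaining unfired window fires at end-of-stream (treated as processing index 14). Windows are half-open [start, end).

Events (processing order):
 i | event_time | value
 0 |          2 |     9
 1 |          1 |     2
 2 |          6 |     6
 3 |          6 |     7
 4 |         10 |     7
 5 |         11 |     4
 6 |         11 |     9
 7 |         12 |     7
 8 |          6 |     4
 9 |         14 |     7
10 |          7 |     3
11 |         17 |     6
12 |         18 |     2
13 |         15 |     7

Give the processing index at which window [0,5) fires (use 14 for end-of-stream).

i=0 t=2 v=9: → [0,5); WM=−∞
i=1 t=1 v=2: → [0,5); WM=−∞
i=2 t=6 v=6: → [5,10); WM=5; [0,5) fires=11
i=3 t=6 v=7: → [5,10); WM=5
i=4 t=10 v=7: → [10,15); WM=5
i=5 t=11 v=4: → [10,15); WM=10; [5,10) fires=13
i=6 t=11 v=9: → [10,15); WM=10
i=7 t=12 v=7: → [10,15); WM=10
i=8 t=6 v=4: DROP (t<10-2); WM=11
i=9 t=14 v=7: → [10,15); WM=11
i=10 t=7 v=3: DROP (t<11-2); WM=11
i=11 t=17 v=6: → [15,20); WM=16; [10,15) fires=34
i=12 t=18 v=2: → [15,20); WM=16
i=13 t=15 v=7: → [15,20); WM=16

2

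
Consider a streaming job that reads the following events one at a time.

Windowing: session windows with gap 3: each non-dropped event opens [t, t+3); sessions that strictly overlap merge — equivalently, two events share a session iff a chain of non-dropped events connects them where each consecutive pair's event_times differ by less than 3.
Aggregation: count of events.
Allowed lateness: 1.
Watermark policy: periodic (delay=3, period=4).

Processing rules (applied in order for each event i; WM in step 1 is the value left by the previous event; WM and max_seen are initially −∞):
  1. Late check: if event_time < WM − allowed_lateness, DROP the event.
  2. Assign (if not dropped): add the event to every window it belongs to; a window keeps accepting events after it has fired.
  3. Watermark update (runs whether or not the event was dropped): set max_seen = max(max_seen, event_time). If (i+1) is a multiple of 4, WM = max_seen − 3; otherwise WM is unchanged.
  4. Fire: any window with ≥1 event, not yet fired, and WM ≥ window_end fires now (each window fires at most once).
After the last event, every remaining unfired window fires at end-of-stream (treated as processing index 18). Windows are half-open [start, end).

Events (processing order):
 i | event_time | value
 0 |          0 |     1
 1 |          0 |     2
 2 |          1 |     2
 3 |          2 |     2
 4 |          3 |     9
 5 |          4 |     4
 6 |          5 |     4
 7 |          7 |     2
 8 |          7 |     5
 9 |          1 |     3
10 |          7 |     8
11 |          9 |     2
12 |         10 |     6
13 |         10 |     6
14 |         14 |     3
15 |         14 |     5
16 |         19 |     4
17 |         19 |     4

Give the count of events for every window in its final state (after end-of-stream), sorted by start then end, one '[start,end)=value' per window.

[0,13)=13 [14,17)=2 [19,22)=2

i=0 t=0 v=1: → [0,3); WM=−∞
i=1 t=0 v=2: → [0,3); WM=−∞
i=2 t=1 v=2: → [0,4); WM=−∞
i=3 t=2 v=2: → [0,5); WM=-1
i=4 t=3 v=9: → [0,6); WM=-1
i=5 t=4 v=4: → [0,7); WM=-1
i=6 t=5 v=4: → [0,8); WM=-1
i=7 t=7 v=2: → [0,10); WM=4
i=8 t=7 v=5: → [0,10); WM=4
i=9 t=1 v=3: DROP (t<4-1); WM=4
i=10 t=7 v=8: → [0,10); WM=4
i=11 t=9 v=2: → [0,12); WM=6
i=12 t=10 v=6: → [0,13); WM=6
i=13 t=10 v=6: → [0,13); WM=6
i=14 t=14 v=3: → [14,17); WM=6
i=15 t=14 v=5: → [14,17); WM=11
i=16 t=19 v=4: → [19,22); WM=11
i=17 t=19 v=4: → [19,22); WM=11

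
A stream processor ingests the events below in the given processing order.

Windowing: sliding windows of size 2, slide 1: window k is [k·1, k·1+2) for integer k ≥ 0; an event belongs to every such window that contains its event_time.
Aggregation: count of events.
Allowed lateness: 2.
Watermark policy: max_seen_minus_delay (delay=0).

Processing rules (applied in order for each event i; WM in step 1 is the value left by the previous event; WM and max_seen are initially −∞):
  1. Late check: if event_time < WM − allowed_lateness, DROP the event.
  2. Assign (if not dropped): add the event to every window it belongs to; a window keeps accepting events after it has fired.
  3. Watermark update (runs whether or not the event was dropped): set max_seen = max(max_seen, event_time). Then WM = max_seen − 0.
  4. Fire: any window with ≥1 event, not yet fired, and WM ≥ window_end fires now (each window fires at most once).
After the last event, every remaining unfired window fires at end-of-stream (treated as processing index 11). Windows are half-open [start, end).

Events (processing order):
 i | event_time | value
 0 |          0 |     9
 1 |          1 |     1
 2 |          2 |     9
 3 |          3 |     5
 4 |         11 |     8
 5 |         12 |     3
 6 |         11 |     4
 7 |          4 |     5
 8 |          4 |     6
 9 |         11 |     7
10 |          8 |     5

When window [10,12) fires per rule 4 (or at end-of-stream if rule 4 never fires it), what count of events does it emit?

i=0 t=0 v=9: → [0,2); WM=0
i=1 t=1 v=1: → [1,3),[0,2); WM=1
i=2 t=2 v=9: → [2,4),[1,3); WM=2; [0,2) fires=2
i=3 t=3 v=5: → [3,5),[2,4); WM=3; [1,3) fires=2
i=4 t=11 v=8: → [11,13),[10,12); WM=11; [2,4) fires=2 [3,5) fires=1
i=5 t=12 v=3: → [12,14),[11,13); WM=12; [10,12) fires=1
i=6 t=11 v=4: → [11,13),[10,12); WM=12
i=7 t=4 v=5: DROP (t<12-2); WM=12
i=8 t=4 v=6: DROP (t<12-2); WM=12
i=9 t=11 v=7: → [11,13),[10,12); WM=12
i=10 t=8 v=5: DROP (t<12-2); WM=12

1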